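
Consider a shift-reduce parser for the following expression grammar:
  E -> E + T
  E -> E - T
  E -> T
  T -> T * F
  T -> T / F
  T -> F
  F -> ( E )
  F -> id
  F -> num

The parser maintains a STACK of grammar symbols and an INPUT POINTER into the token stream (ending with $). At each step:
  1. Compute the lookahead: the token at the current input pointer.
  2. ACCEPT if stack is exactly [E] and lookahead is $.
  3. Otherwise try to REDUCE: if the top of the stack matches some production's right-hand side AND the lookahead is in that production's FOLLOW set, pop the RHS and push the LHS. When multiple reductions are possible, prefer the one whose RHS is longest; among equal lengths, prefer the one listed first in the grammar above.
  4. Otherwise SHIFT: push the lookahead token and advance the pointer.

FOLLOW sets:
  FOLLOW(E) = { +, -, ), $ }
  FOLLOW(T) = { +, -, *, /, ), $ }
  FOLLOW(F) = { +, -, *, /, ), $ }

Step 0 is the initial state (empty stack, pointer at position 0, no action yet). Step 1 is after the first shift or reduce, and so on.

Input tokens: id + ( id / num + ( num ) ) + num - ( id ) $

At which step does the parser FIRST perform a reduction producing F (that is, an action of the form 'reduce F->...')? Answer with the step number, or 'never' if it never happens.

Step 1: shift id. Stack=[id] ptr=1 lookahead=+ remaining=[+ ( id / num + ( num ) ) + num - ( id ) $]
Step 2: reduce F->id. Stack=[F] ptr=1 lookahead=+ remaining=[+ ( id / num + ( num ) ) + num - ( id ) $]

Answer: 2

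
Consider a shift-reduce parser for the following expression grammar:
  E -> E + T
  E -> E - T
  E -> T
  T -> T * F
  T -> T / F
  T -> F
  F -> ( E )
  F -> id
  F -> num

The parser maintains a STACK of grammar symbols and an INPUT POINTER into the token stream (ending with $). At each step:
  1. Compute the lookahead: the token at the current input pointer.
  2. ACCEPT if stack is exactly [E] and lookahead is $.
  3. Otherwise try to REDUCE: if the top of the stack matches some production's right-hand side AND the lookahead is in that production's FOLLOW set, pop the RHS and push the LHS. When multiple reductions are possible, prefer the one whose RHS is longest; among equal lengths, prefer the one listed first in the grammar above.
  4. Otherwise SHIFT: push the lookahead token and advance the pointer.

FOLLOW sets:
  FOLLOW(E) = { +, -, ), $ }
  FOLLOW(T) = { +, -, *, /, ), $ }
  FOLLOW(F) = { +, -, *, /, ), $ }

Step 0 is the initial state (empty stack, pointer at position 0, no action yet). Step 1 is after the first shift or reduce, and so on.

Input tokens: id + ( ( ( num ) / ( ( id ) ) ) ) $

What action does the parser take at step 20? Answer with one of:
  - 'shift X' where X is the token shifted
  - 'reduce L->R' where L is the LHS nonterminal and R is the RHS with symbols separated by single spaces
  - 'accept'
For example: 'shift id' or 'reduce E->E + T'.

Step 1: shift id. Stack=[id] ptr=1 lookahead=+ remaining=[+ ( ( ( num ) / ( ( id ) ) ) ) $]
Step 2: reduce F->id. Stack=[F] ptr=1 lookahead=+ remaining=[+ ( ( ( num ) / ( ( id ) ) ) ) $]
Step 3: reduce T->F. Stack=[T] ptr=1 lookahead=+ remaining=[+ ( ( ( num ) / ( ( id ) ) ) ) $]
Step 4: reduce E->T. Stack=[E] ptr=1 lookahead=+ remaining=[+ ( ( ( num ) / ( ( id ) ) ) ) $]
Step 5: shift +. Stack=[E +] ptr=2 lookahead=( remaining=[( ( ( num ) / ( ( id ) ) ) ) $]
Step 6: shift (. Stack=[E + (] ptr=3 lookahead=( remaining=[( ( num ) / ( ( id ) ) ) ) $]
Step 7: shift (. Stack=[E + ( (] ptr=4 lookahead=( remaining=[( num ) / ( ( id ) ) ) ) $]
Step 8: shift (. Stack=[E + ( ( (] ptr=5 lookahead=num remaining=[num ) / ( ( id ) ) ) ) $]
Step 9: shift num. Stack=[E + ( ( ( num] ptr=6 lookahead=) remaining=[) / ( ( id ) ) ) ) $]
Step 10: reduce F->num. Stack=[E + ( ( ( F] ptr=6 lookahead=) remaining=[) / ( ( id ) ) ) ) $]
Step 11: reduce T->F. Stack=[E + ( ( ( T] ptr=6 lookahead=) remaining=[) / ( ( id ) ) ) ) $]
Step 12: reduce E->T. Stack=[E + ( ( ( E] ptr=6 lookahead=) remaining=[) / ( ( id ) ) ) ) $]
Step 13: shift ). Stack=[E + ( ( ( E )] ptr=7 lookahead=/ remaining=[/ ( ( id ) ) ) ) $]
Step 14: reduce F->( E ). Stack=[E + ( ( F] ptr=7 lookahead=/ remaining=[/ ( ( id ) ) ) ) $]
Step 15: reduce T->F. Stack=[E + ( ( T] ptr=7 lookahead=/ remaining=[/ ( ( id ) ) ) ) $]
Step 16: shift /. Stack=[E + ( ( T /] ptr=8 lookahead=( remaining=[( ( id ) ) ) ) $]
Step 17: shift (. Stack=[E + ( ( T / (] ptr=9 lookahead=( remaining=[( id ) ) ) ) $]
Step 18: shift (. Stack=[E + ( ( T / ( (] ptr=10 lookahead=id remaining=[id ) ) ) ) $]
Step 19: shift id. Stack=[E + ( ( T / ( ( id] ptr=11 lookahead=) remaining=[) ) ) ) $]
Step 20: reduce F->id. Stack=[E + ( ( T / ( ( F] ptr=11 lookahead=) remaining=[) ) ) ) $]

Answer: reduce F->id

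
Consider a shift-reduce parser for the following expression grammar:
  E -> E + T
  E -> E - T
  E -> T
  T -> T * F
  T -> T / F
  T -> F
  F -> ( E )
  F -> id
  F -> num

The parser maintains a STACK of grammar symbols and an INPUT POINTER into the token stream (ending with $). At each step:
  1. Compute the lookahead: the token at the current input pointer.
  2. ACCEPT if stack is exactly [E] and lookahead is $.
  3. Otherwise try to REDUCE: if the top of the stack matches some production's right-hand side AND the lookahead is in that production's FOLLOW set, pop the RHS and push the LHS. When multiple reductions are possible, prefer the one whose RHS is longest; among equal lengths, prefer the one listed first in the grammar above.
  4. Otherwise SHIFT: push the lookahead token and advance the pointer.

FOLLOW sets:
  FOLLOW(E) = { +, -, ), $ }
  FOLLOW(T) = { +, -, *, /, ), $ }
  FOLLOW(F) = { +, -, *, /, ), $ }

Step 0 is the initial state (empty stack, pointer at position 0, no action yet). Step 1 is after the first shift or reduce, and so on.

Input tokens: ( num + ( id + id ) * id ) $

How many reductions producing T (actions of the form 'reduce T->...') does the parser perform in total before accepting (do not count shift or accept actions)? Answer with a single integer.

Step 1: shift (. Stack=[(] ptr=1 lookahead=num remaining=[num + ( id + id ) * id ) $]
Step 2: shift num. Stack=[( num] ptr=2 lookahead=+ remaining=[+ ( id + id ) * id ) $]
Step 3: reduce F->num. Stack=[( F] ptr=2 lookahead=+ remaining=[+ ( id + id ) * id ) $]
Step 4: reduce T->F. Stack=[( T] ptr=2 lookahead=+ remaining=[+ ( id + id ) * id ) $]
Step 5: reduce E->T. Stack=[( E] ptr=2 lookahead=+ remaining=[+ ( id + id ) * id ) $]
Step 6: shift +. Stack=[( E +] ptr=3 lookahead=( remaining=[( id + id ) * id ) $]
Step 7: shift (. Stack=[( E + (] ptr=4 lookahead=id remaining=[id + id ) * id ) $]
Step 8: shift id. Stack=[( E + ( id] ptr=5 lookahead=+ remaining=[+ id ) * id ) $]
Step 9: reduce F->id. Stack=[( E + ( F] ptr=5 lookahead=+ remaining=[+ id ) * id ) $]
Step 10: reduce T->F. Stack=[( E + ( T] ptr=5 lookahead=+ remaining=[+ id ) * id ) $]
Step 11: reduce E->T. Stack=[( E + ( E] ptr=5 lookahead=+ remaining=[+ id ) * id ) $]
Step 12: shift +. Stack=[( E + ( E +] ptr=6 lookahead=id remaining=[id ) * id ) $]
Step 13: shift id. Stack=[( E + ( E + id] ptr=7 lookahead=) remaining=[) * id ) $]
Step 14: reduce F->id. Stack=[( E + ( E + F] ptr=7 lookahead=) remaining=[) * id ) $]
Step 15: reduce T->F. Stack=[( E + ( E + T] ptr=7 lookahead=) remaining=[) * id ) $]
Step 16: reduce E->E + T. Stack=[( E + ( E] ptr=7 lookahead=) remaining=[) * id ) $]
Step 17: shift ). Stack=[( E + ( E )] ptr=8 lookahead=* remaining=[* id ) $]
Step 18: reduce F->( E ). Stack=[( E + F] ptr=8 lookahead=* remaining=[* id ) $]
Step 19: reduce T->F. Stack=[( E + T] ptr=8 lookahead=* remaining=[* id ) $]
Step 20: shift *. Stack=[( E + T *] ptr=9 lookahead=id remaining=[id ) $]
Step 21: shift id. Stack=[( E + T * id] ptr=10 lookahead=) remaining=[) $]
Step 22: reduce F->id. Stack=[( E + T * F] ptr=10 lookahead=) remaining=[) $]
Step 23: reduce T->T * F. Stack=[( E + T] ptr=10 lookahead=) remaining=[) $]
Step 24: reduce E->E + T. Stack=[( E] ptr=10 lookahead=) remaining=[) $]
Step 25: shift ). Stack=[( E )] ptr=11 lookahead=$ remaining=[$]
Step 26: reduce F->( E ). Stack=[F] ptr=11 lookahead=$ remaining=[$]
Step 27: reduce T->F. Stack=[T] ptr=11 lookahead=$ remaining=[$]
Step 28: reduce E->T. Stack=[E] ptr=11 lookahead=$ remaining=[$]
Step 29: accept. Stack=[E] ptr=11 lookahead=$ remaining=[$]

Answer: 6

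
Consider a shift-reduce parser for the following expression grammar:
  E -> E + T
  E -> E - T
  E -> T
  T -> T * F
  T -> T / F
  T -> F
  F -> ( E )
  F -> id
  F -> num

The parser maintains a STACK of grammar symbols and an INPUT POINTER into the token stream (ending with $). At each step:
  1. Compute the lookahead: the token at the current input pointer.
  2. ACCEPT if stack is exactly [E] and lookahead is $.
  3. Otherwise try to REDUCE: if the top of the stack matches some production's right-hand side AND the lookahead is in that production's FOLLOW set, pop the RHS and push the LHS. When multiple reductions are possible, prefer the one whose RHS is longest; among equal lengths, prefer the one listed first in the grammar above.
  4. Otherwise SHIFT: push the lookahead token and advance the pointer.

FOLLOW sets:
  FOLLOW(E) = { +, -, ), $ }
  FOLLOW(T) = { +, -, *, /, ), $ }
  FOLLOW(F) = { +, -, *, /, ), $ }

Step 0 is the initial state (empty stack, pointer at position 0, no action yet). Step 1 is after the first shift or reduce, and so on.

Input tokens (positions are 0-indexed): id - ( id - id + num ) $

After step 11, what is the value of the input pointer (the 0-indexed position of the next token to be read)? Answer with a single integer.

Step 1: shift id. Stack=[id] ptr=1 lookahead=- remaining=[- ( id - id + num ) $]
Step 2: reduce F->id. Stack=[F] ptr=1 lookahead=- remaining=[- ( id - id + num ) $]
Step 3: reduce T->F. Stack=[T] ptr=1 lookahead=- remaining=[- ( id - id + num ) $]
Step 4: reduce E->T. Stack=[E] ptr=1 lookahead=- remaining=[- ( id - id + num ) $]
Step 5: shift -. Stack=[E -] ptr=2 lookahead=( remaining=[( id - id + num ) $]
Step 6: shift (. Stack=[E - (] ptr=3 lookahead=id remaining=[id - id + num ) $]
Step 7: shift id. Stack=[E - ( id] ptr=4 lookahead=- remaining=[- id + num ) $]
Step 8: reduce F->id. Stack=[E - ( F] ptr=4 lookahead=- remaining=[- id + num ) $]
Step 9: reduce T->F. Stack=[E - ( T] ptr=4 lookahead=- remaining=[- id + num ) $]
Step 10: reduce E->T. Stack=[E - ( E] ptr=4 lookahead=- remaining=[- id + num ) $]
Step 11: shift -. Stack=[E - ( E -] ptr=5 lookahead=id remaining=[id + num ) $]

Answer: 5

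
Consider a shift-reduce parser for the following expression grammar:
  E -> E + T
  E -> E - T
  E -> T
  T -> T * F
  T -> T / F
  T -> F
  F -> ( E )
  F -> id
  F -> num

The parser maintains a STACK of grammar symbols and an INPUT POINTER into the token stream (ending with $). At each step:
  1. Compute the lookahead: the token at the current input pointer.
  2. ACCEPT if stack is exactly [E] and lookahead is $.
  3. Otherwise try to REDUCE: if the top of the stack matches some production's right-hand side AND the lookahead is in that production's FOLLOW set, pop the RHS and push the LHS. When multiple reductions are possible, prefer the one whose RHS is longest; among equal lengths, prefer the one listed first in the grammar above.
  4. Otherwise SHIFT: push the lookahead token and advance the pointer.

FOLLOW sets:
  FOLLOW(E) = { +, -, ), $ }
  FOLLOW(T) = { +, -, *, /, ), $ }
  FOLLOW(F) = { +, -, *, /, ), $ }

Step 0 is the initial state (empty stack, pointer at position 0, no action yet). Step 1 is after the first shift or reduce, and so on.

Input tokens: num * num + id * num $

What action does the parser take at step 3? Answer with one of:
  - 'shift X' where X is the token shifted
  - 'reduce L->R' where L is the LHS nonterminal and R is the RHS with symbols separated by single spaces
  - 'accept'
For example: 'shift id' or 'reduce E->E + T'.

Step 1: shift num. Stack=[num] ptr=1 lookahead=* remaining=[* num + id * num $]
Step 2: reduce F->num. Stack=[F] ptr=1 lookahead=* remaining=[* num + id * num $]
Step 3: reduce T->F. Stack=[T] ptr=1 lookahead=* remaining=[* num + id * num $]

Answer: reduce T->F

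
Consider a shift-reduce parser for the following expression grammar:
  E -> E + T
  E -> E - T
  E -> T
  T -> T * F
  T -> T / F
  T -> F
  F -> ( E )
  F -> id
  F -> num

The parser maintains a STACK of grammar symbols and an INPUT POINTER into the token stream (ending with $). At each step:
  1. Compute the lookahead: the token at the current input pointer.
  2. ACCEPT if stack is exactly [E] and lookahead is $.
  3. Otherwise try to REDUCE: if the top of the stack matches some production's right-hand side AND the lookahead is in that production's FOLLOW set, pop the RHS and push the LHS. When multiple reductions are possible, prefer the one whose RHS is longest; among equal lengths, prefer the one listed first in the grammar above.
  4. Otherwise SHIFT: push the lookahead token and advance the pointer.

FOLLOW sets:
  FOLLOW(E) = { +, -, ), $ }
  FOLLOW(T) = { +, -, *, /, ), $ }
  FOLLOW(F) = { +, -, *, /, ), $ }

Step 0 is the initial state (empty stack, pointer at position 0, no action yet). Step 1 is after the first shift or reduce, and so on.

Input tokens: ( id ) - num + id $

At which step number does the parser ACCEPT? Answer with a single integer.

Step 1: shift (. Stack=[(] ptr=1 lookahead=id remaining=[id ) - num + id $]
Step 2: shift id. Stack=[( id] ptr=2 lookahead=) remaining=[) - num + id $]
Step 3: reduce F->id. Stack=[( F] ptr=2 lookahead=) remaining=[) - num + id $]
Step 4: reduce T->F. Stack=[( T] ptr=2 lookahead=) remaining=[) - num + id $]
Step 5: reduce E->T. Stack=[( E] ptr=2 lookahead=) remaining=[) - num + id $]
Step 6: shift ). Stack=[( E )] ptr=3 lookahead=- remaining=[- num + id $]
Step 7: reduce F->( E ). Stack=[F] ptr=3 lookahead=- remaining=[- num + id $]
Step 8: reduce T->F. Stack=[T] ptr=3 lookahead=- remaining=[- num + id $]
Step 9: reduce E->T. Stack=[E] ptr=3 lookahead=- remaining=[- num + id $]
Step 10: shift -. Stack=[E -] ptr=4 lookahead=num remaining=[num + id $]
Step 11: shift num. Stack=[E - num] ptr=5 lookahead=+ remaining=[+ id $]
Step 12: reduce F->num. Stack=[E - F] ptr=5 lookahead=+ remaining=[+ id $]
Step 13: reduce T->F. Stack=[E - T] ptr=5 lookahead=+ remaining=[+ id $]
Step 14: reduce E->E - T. Stack=[E] ptr=5 lookahead=+ remaining=[+ id $]
Step 15: shift +. Stack=[E +] ptr=6 lookahead=id remaining=[id $]
Step 16: shift id. Stack=[E + id] ptr=7 lookahead=$ remaining=[$]
Step 17: reduce F->id. Stack=[E + F] ptr=7 lookahead=$ remaining=[$]
Step 18: reduce T->F. Stack=[E + T] ptr=7 lookahead=$ remaining=[$]
Step 19: reduce E->E + T. Stack=[E] ptr=7 lookahead=$ remaining=[$]
Step 20: accept. Stack=[E] ptr=7 lookahead=$ remaining=[$]

Answer: 20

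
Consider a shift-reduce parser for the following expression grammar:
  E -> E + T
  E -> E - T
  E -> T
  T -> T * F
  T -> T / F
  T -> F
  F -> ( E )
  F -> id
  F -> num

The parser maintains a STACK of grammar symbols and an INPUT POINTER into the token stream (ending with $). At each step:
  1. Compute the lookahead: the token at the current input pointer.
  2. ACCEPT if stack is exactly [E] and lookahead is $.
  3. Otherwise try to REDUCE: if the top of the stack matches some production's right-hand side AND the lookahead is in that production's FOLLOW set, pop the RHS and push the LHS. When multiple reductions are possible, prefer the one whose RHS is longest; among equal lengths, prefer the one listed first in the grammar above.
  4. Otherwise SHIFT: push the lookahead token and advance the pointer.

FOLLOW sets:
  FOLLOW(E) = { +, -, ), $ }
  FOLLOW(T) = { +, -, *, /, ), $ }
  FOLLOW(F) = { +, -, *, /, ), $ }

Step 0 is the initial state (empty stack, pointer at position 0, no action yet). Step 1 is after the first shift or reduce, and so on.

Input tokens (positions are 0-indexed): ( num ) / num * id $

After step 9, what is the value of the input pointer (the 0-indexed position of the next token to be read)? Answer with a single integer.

Answer: 4

Derivation:
Step 1: shift (. Stack=[(] ptr=1 lookahead=num remaining=[num ) / num * id $]
Step 2: shift num. Stack=[( num] ptr=2 lookahead=) remaining=[) / num * id $]
Step 3: reduce F->num. Stack=[( F] ptr=2 lookahead=) remaining=[) / num * id $]
Step 4: reduce T->F. Stack=[( T] ptr=2 lookahead=) remaining=[) / num * id $]
Step 5: reduce E->T. Stack=[( E] ptr=2 lookahead=) remaining=[) / num * id $]
Step 6: shift ). Stack=[( E )] ptr=3 lookahead=/ remaining=[/ num * id $]
Step 7: reduce F->( E ). Stack=[F] ptr=3 lookahead=/ remaining=[/ num * id $]
Step 8: reduce T->F. Stack=[T] ptr=3 lookahead=/ remaining=[/ num * id $]
Step 9: shift /. Stack=[T /] ptr=4 lookahead=num remaining=[num * id $]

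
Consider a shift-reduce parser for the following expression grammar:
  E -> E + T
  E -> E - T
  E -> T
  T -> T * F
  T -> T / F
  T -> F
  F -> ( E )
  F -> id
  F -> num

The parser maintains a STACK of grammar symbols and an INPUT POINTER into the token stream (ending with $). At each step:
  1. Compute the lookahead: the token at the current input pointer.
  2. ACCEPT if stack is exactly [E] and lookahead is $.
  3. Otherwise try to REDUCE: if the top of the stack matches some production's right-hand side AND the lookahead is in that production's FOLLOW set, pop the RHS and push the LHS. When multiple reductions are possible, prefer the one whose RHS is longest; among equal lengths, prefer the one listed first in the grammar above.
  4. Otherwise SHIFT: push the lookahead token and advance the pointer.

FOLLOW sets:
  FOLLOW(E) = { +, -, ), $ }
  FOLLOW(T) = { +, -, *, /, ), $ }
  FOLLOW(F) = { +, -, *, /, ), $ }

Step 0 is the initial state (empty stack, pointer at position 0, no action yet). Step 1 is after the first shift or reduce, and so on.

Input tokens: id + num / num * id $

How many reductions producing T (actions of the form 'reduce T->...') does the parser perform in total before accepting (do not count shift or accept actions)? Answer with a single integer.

Step 1: shift id. Stack=[id] ptr=1 lookahead=+ remaining=[+ num / num * id $]
Step 2: reduce F->id. Stack=[F] ptr=1 lookahead=+ remaining=[+ num / num * id $]
Step 3: reduce T->F. Stack=[T] ptr=1 lookahead=+ remaining=[+ num / num * id $]
Step 4: reduce E->T. Stack=[E] ptr=1 lookahead=+ remaining=[+ num / num * id $]
Step 5: shift +. Stack=[E +] ptr=2 lookahead=num remaining=[num / num * id $]
Step 6: shift num. Stack=[E + num] ptr=3 lookahead=/ remaining=[/ num * id $]
Step 7: reduce F->num. Stack=[E + F] ptr=3 lookahead=/ remaining=[/ num * id $]
Step 8: reduce T->F. Stack=[E + T] ptr=3 lookahead=/ remaining=[/ num * id $]
Step 9: shift /. Stack=[E + T /] ptr=4 lookahead=num remaining=[num * id $]
Step 10: shift num. Stack=[E + T / num] ptr=5 lookahead=* remaining=[* id $]
Step 11: reduce F->num. Stack=[E + T / F] ptr=5 lookahead=* remaining=[* id $]
Step 12: reduce T->T / F. Stack=[E + T] ptr=5 lookahead=* remaining=[* id $]
Step 13: shift *. Stack=[E + T *] ptr=6 lookahead=id remaining=[id $]
Step 14: shift id. Stack=[E + T * id] ptr=7 lookahead=$ remaining=[$]
Step 15: reduce F->id. Stack=[E + T * F] ptr=7 lookahead=$ remaining=[$]
Step 16: reduce T->T * F. Stack=[E + T] ptr=7 lookahead=$ remaining=[$]
Step 17: reduce E->E + T. Stack=[E] ptr=7 lookahead=$ remaining=[$]
Step 18: accept. Stack=[E] ptr=7 lookahead=$ remaining=[$]

Answer: 4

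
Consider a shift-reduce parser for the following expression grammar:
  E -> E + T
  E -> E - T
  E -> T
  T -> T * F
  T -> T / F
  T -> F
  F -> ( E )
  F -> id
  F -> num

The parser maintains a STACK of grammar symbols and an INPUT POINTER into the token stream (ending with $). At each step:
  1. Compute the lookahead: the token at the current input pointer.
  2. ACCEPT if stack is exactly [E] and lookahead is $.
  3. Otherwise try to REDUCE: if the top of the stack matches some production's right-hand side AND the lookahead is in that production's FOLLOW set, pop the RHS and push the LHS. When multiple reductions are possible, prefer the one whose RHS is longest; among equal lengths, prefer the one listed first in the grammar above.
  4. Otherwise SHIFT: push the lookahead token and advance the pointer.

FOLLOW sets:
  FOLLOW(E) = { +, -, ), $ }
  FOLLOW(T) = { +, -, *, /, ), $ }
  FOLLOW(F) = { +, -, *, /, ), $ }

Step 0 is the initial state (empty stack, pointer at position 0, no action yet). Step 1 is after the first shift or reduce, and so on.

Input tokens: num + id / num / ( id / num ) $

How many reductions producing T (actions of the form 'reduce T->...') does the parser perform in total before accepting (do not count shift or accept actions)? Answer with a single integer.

Answer: 6

Derivation:
Step 1: shift num. Stack=[num] ptr=1 lookahead=+ remaining=[+ id / num / ( id / num ) $]
Step 2: reduce F->num. Stack=[F] ptr=1 lookahead=+ remaining=[+ id / num / ( id / num ) $]
Step 3: reduce T->F. Stack=[T] ptr=1 lookahead=+ remaining=[+ id / num / ( id / num ) $]
Step 4: reduce E->T. Stack=[E] ptr=1 lookahead=+ remaining=[+ id / num / ( id / num ) $]
Step 5: shift +. Stack=[E +] ptr=2 lookahead=id remaining=[id / num / ( id / num ) $]
Step 6: shift id. Stack=[E + id] ptr=3 lookahead=/ remaining=[/ num / ( id / num ) $]
Step 7: reduce F->id. Stack=[E + F] ptr=3 lookahead=/ remaining=[/ num / ( id / num ) $]
Step 8: reduce T->F. Stack=[E + T] ptr=3 lookahead=/ remaining=[/ num / ( id / num ) $]
Step 9: shift /. Stack=[E + T /] ptr=4 lookahead=num remaining=[num / ( id / num ) $]
Step 10: shift num. Stack=[E + T / num] ptr=5 lookahead=/ remaining=[/ ( id / num ) $]
Step 11: reduce F->num. Stack=[E + T / F] ptr=5 lookahead=/ remaining=[/ ( id / num ) $]
Step 12: reduce T->T / F. Stack=[E + T] ptr=5 lookahead=/ remaining=[/ ( id / num ) $]
Step 13: shift /. Stack=[E + T /] ptr=6 lookahead=( remaining=[( id / num ) $]
Step 14: shift (. Stack=[E + T / (] ptr=7 lookahead=id remaining=[id / num ) $]
Step 15: shift id. Stack=[E + T / ( id] ptr=8 lookahead=/ remaining=[/ num ) $]
Step 16: reduce F->id. Stack=[E + T / ( F] ptr=8 lookahead=/ remaining=[/ num ) $]
Step 17: reduce T->F. Stack=[E + T / ( T] ptr=8 lookahead=/ remaining=[/ num ) $]
Step 18: shift /. Stack=[E + T / ( T /] ptr=9 lookahead=num remaining=[num ) $]
Step 19: shift num. Stack=[E + T / ( T / num] ptr=10 lookahead=) remaining=[) $]
Step 20: reduce F->num. Stack=[E + T / ( T / F] ptr=10 lookahead=) remaining=[) $]
Step 21: reduce T->T / F. Stack=[E + T / ( T] ptr=10 lookahead=) remaining=[) $]
Step 22: reduce E->T. Stack=[E + T / ( E] ptr=10 lookahead=) remaining=[) $]
Step 23: shift ). Stack=[E + T / ( E )] ptr=11 lookahead=$ remaining=[$]
Step 24: reduce F->( E ). Stack=[E + T / F] ptr=11 lookahead=$ remaining=[$]
Step 25: reduce T->T / F. Stack=[E + T] ptr=11 lookahead=$ remaining=[$]
Step 26: reduce E->E + T. Stack=[E] ptr=11 lookahead=$ remaining=[$]
Step 27: accept. Stack=[E] ptr=11 lookahead=$ remaining=[$]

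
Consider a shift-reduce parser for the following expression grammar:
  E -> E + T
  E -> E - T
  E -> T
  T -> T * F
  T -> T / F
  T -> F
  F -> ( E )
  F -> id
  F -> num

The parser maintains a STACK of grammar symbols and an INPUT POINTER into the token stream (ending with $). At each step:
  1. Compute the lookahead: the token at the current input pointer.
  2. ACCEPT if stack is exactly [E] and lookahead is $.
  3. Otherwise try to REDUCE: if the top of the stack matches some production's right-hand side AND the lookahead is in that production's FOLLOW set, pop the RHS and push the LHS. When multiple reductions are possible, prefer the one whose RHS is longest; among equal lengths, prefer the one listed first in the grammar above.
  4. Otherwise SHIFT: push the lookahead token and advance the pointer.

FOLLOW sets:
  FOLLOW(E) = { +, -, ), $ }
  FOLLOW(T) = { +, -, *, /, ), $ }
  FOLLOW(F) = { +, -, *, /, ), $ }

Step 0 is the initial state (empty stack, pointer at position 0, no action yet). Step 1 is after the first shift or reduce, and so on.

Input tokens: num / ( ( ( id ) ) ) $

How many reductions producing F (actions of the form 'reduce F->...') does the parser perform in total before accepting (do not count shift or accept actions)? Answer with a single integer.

Answer: 5

Derivation:
Step 1: shift num. Stack=[num] ptr=1 lookahead=/ remaining=[/ ( ( ( id ) ) ) $]
Step 2: reduce F->num. Stack=[F] ptr=1 lookahead=/ remaining=[/ ( ( ( id ) ) ) $]
Step 3: reduce T->F. Stack=[T] ptr=1 lookahead=/ remaining=[/ ( ( ( id ) ) ) $]
Step 4: shift /. Stack=[T /] ptr=2 lookahead=( remaining=[( ( ( id ) ) ) $]
Step 5: shift (. Stack=[T / (] ptr=3 lookahead=( remaining=[( ( id ) ) ) $]
Step 6: shift (. Stack=[T / ( (] ptr=4 lookahead=( remaining=[( id ) ) ) $]
Step 7: shift (. Stack=[T / ( ( (] ptr=5 lookahead=id remaining=[id ) ) ) $]
Step 8: shift id. Stack=[T / ( ( ( id] ptr=6 lookahead=) remaining=[) ) ) $]
Step 9: reduce F->id. Stack=[T / ( ( ( F] ptr=6 lookahead=) remaining=[) ) ) $]
Step 10: reduce T->F. Stack=[T / ( ( ( T] ptr=6 lookahead=) remaining=[) ) ) $]
Step 11: reduce E->T. Stack=[T / ( ( ( E] ptr=6 lookahead=) remaining=[) ) ) $]
Step 12: shift ). Stack=[T / ( ( ( E )] ptr=7 lookahead=) remaining=[) ) $]
Step 13: reduce F->( E ). Stack=[T / ( ( F] ptr=7 lookahead=) remaining=[) ) $]
Step 14: reduce T->F. Stack=[T / ( ( T] ptr=7 lookahead=) remaining=[) ) $]
Step 15: reduce E->T. Stack=[T / ( ( E] ptr=7 lookahead=) remaining=[) ) $]
Step 16: shift ). Stack=[T / ( ( E )] ptr=8 lookahead=) remaining=[) $]
Step 17: reduce F->( E ). Stack=[T / ( F] ptr=8 lookahead=) remaining=[) $]
Step 18: reduce T->F. Stack=[T / ( T] ptr=8 lookahead=) remaining=[) $]
Step 19: reduce E->T. Stack=[T / ( E] ptr=8 lookahead=) remaining=[) $]
Step 20: shift ). Stack=[T / ( E )] ptr=9 lookahead=$ remaining=[$]
Step 21: reduce F->( E ). Stack=[T / F] ptr=9 lookahead=$ remaining=[$]
Step 22: reduce T->T / F. Stack=[T] ptr=9 lookahead=$ remaining=[$]
Step 23: reduce E->T. Stack=[E] ptr=9 lookahead=$ remaining=[$]
Step 24: accept. Stack=[E] ptr=9 lookahead=$ remaining=[$]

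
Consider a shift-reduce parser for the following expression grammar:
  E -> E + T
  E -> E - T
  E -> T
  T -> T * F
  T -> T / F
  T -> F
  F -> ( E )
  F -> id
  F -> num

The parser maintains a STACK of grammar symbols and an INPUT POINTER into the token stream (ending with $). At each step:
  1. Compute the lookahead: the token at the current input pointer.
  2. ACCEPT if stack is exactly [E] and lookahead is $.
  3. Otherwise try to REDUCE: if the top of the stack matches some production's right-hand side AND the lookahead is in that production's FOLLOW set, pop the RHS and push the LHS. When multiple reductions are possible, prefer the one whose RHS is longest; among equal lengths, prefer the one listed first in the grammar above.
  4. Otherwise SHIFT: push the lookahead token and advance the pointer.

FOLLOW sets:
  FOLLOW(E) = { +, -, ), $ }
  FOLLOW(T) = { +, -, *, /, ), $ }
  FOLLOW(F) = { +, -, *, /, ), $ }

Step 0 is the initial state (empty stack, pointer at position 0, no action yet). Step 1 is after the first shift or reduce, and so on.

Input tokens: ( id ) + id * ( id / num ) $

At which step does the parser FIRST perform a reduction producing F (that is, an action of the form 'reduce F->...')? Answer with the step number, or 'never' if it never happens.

Step 1: shift (. Stack=[(] ptr=1 lookahead=id remaining=[id ) + id * ( id / num ) $]
Step 2: shift id. Stack=[( id] ptr=2 lookahead=) remaining=[) + id * ( id / num ) $]
Step 3: reduce F->id. Stack=[( F] ptr=2 lookahead=) remaining=[) + id * ( id / num ) $]

Answer: 3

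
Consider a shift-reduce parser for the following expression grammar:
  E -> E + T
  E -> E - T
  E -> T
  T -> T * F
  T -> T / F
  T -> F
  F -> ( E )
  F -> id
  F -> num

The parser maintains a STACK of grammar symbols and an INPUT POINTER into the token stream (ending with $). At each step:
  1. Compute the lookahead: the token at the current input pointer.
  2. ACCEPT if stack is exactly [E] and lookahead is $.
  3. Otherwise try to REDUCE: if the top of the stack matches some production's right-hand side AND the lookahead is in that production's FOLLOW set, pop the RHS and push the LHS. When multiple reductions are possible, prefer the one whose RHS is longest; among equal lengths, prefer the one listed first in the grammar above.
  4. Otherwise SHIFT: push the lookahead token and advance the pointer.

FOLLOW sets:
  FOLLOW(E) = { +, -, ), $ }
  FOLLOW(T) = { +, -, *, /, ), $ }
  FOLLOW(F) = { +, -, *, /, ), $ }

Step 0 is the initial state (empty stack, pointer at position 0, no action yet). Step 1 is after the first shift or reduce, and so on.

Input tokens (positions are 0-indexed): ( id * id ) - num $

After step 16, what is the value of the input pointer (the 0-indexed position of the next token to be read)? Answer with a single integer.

Step 1: shift (. Stack=[(] ptr=1 lookahead=id remaining=[id * id ) - num $]
Step 2: shift id. Stack=[( id] ptr=2 lookahead=* remaining=[* id ) - num $]
Step 3: reduce F->id. Stack=[( F] ptr=2 lookahead=* remaining=[* id ) - num $]
Step 4: reduce T->F. Stack=[( T] ptr=2 lookahead=* remaining=[* id ) - num $]
Step 5: shift *. Stack=[( T *] ptr=3 lookahead=id remaining=[id ) - num $]
Step 6: shift id. Stack=[( T * id] ptr=4 lookahead=) remaining=[) - num $]
Step 7: reduce F->id. Stack=[( T * F] ptr=4 lookahead=) remaining=[) - num $]
Step 8: reduce T->T * F. Stack=[( T] ptr=4 lookahead=) remaining=[) - num $]
Step 9: reduce E->T. Stack=[( E] ptr=4 lookahead=) remaining=[) - num $]
Step 10: shift ). Stack=[( E )] ptr=5 lookahead=- remaining=[- num $]
Step 11: reduce F->( E ). Stack=[F] ptr=5 lookahead=- remaining=[- num $]
Step 12: reduce T->F. Stack=[T] ptr=5 lookahead=- remaining=[- num $]
Step 13: reduce E->T. Stack=[E] ptr=5 lookahead=- remaining=[- num $]
Step 14: shift -. Stack=[E -] ptr=6 lookahead=num remaining=[num $]
Step 15: shift num. Stack=[E - num] ptr=7 lookahead=$ remaining=[$]
Step 16: reduce F->num. Stack=[E - F] ptr=7 lookahead=$ remaining=[$]

Answer: 7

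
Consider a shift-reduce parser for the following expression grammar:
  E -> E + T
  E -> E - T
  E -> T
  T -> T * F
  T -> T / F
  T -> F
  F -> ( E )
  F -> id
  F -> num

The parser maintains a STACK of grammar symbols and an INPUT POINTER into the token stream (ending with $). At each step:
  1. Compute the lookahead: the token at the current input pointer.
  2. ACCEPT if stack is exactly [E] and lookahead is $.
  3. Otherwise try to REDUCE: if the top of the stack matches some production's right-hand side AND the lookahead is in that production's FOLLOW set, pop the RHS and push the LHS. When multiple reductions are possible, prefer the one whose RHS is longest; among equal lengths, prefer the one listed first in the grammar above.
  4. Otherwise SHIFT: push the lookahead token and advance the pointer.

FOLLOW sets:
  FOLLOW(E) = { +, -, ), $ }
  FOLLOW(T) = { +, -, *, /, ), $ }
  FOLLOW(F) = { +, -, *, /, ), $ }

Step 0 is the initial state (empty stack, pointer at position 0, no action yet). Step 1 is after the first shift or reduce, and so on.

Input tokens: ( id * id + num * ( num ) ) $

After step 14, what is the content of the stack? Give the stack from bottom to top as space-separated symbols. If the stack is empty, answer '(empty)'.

Answer: ( E + T *

Derivation:
Step 1: shift (. Stack=[(] ptr=1 lookahead=id remaining=[id * id + num * ( num ) ) $]
Step 2: shift id. Stack=[( id] ptr=2 lookahead=* remaining=[* id + num * ( num ) ) $]
Step 3: reduce F->id. Stack=[( F] ptr=2 lookahead=* remaining=[* id + num * ( num ) ) $]
Step 4: reduce T->F. Stack=[( T] ptr=2 lookahead=* remaining=[* id + num * ( num ) ) $]
Step 5: shift *. Stack=[( T *] ptr=3 lookahead=id remaining=[id + num * ( num ) ) $]
Step 6: shift id. Stack=[( T * id] ptr=4 lookahead=+ remaining=[+ num * ( num ) ) $]
Step 7: reduce F->id. Stack=[( T * F] ptr=4 lookahead=+ remaining=[+ num * ( num ) ) $]
Step 8: reduce T->T * F. Stack=[( T] ptr=4 lookahead=+ remaining=[+ num * ( num ) ) $]
Step 9: reduce E->T. Stack=[( E] ptr=4 lookahead=+ remaining=[+ num * ( num ) ) $]
Step 10: shift +. Stack=[( E +] ptr=5 lookahead=num remaining=[num * ( num ) ) $]
Step 11: shift num. Stack=[( E + num] ptr=6 lookahead=* remaining=[* ( num ) ) $]
Step 12: reduce F->num. Stack=[( E + F] ptr=6 lookahead=* remaining=[* ( num ) ) $]
Step 13: reduce T->F. Stack=[( E + T] ptr=6 lookahead=* remaining=[* ( num ) ) $]
Step 14: shift *. Stack=[( E + T *] ptr=7 lookahead=( remaining=[( num ) ) $]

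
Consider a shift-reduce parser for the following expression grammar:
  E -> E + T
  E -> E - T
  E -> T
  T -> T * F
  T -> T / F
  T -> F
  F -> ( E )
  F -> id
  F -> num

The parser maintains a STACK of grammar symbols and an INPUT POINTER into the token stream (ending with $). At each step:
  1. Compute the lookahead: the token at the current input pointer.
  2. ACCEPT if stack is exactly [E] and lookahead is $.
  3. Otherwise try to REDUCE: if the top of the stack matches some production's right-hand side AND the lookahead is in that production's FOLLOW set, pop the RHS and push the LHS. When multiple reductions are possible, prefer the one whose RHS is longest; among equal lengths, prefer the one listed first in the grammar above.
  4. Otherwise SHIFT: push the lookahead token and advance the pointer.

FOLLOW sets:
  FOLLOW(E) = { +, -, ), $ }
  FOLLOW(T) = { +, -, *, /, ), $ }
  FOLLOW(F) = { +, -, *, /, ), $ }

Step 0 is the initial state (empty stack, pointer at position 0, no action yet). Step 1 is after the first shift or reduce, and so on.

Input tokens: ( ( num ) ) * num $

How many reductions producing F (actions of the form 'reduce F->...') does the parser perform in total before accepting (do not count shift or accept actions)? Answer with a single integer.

Answer: 4

Derivation:
Step 1: shift (. Stack=[(] ptr=1 lookahead=( remaining=[( num ) ) * num $]
Step 2: shift (. Stack=[( (] ptr=2 lookahead=num remaining=[num ) ) * num $]
Step 3: shift num. Stack=[( ( num] ptr=3 lookahead=) remaining=[) ) * num $]
Step 4: reduce F->num. Stack=[( ( F] ptr=3 lookahead=) remaining=[) ) * num $]
Step 5: reduce T->F. Stack=[( ( T] ptr=3 lookahead=) remaining=[) ) * num $]
Step 6: reduce E->T. Stack=[( ( E] ptr=3 lookahead=) remaining=[) ) * num $]
Step 7: shift ). Stack=[( ( E )] ptr=4 lookahead=) remaining=[) * num $]
Step 8: reduce F->( E ). Stack=[( F] ptr=4 lookahead=) remaining=[) * num $]
Step 9: reduce T->F. Stack=[( T] ptr=4 lookahead=) remaining=[) * num $]
Step 10: reduce E->T. Stack=[( E] ptr=4 lookahead=) remaining=[) * num $]
Step 11: shift ). Stack=[( E )] ptr=5 lookahead=* remaining=[* num $]
Step 12: reduce F->( E ). Stack=[F] ptr=5 lookahead=* remaining=[* num $]
Step 13: reduce T->F. Stack=[T] ptr=5 lookahead=* remaining=[* num $]
Step 14: shift *. Stack=[T *] ptr=6 lookahead=num remaining=[num $]
Step 15: shift num. Stack=[T * num] ptr=7 lookahead=$ remaining=[$]
Step 16: reduce F->num. Stack=[T * F] ptr=7 lookahead=$ remaining=[$]
Step 17: reduce T->T * F. Stack=[T] ptr=7 lookahead=$ remaining=[$]
Step 18: reduce E->T. Stack=[E] ptr=7 lookahead=$ remaining=[$]
Step 19: accept. Stack=[E] ptr=7 lookahead=$ remaining=[$]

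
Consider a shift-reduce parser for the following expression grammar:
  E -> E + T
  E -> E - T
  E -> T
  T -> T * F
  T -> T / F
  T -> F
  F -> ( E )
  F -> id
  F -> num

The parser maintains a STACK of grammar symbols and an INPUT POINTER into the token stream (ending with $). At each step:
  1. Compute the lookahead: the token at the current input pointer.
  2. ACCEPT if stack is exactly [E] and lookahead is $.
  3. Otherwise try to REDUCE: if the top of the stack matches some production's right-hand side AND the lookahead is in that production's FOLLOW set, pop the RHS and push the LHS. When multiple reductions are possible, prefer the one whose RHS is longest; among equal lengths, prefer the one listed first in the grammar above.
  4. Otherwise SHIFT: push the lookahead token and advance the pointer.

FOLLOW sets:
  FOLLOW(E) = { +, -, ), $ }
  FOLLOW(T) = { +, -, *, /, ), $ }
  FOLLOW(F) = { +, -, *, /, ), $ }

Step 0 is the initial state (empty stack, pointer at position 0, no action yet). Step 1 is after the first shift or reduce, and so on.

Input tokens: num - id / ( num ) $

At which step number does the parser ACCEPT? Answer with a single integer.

Step 1: shift num. Stack=[num] ptr=1 lookahead=- remaining=[- id / ( num ) $]
Step 2: reduce F->num. Stack=[F] ptr=1 lookahead=- remaining=[- id / ( num ) $]
Step 3: reduce T->F. Stack=[T] ptr=1 lookahead=- remaining=[- id / ( num ) $]
Step 4: reduce E->T. Stack=[E] ptr=1 lookahead=- remaining=[- id / ( num ) $]
Step 5: shift -. Stack=[E -] ptr=2 lookahead=id remaining=[id / ( num ) $]
Step 6: shift id. Stack=[E - id] ptr=3 lookahead=/ remaining=[/ ( num ) $]
Step 7: reduce F->id. Stack=[E - F] ptr=3 lookahead=/ remaining=[/ ( num ) $]
Step 8: reduce T->F. Stack=[E - T] ptr=3 lookahead=/ remaining=[/ ( num ) $]
Step 9: shift /. Stack=[E - T /] ptr=4 lookahead=( remaining=[( num ) $]
Step 10: shift (. Stack=[E - T / (] ptr=5 lookahead=num remaining=[num ) $]
Step 11: shift num. Stack=[E - T / ( num] ptr=6 lookahead=) remaining=[) $]
Step 12: reduce F->num. Stack=[E - T / ( F] ptr=6 lookahead=) remaining=[) $]
Step 13: reduce T->F. Stack=[E - T / ( T] ptr=6 lookahead=) remaining=[) $]
Step 14: reduce E->T. Stack=[E - T / ( E] ptr=6 lookahead=) remaining=[) $]
Step 15: shift ). Stack=[E - T / ( E )] ptr=7 lookahead=$ remaining=[$]
Step 16: reduce F->( E ). Stack=[E - T / F] ptr=7 lookahead=$ remaining=[$]
Step 17: reduce T->T / F. Stack=[E - T] ptr=7 lookahead=$ remaining=[$]
Step 18: reduce E->E - T. Stack=[E] ptr=7 lookahead=$ remaining=[$]
Step 19: accept. Stack=[E] ptr=7 lookahead=$ remaining=[$]

Answer: 19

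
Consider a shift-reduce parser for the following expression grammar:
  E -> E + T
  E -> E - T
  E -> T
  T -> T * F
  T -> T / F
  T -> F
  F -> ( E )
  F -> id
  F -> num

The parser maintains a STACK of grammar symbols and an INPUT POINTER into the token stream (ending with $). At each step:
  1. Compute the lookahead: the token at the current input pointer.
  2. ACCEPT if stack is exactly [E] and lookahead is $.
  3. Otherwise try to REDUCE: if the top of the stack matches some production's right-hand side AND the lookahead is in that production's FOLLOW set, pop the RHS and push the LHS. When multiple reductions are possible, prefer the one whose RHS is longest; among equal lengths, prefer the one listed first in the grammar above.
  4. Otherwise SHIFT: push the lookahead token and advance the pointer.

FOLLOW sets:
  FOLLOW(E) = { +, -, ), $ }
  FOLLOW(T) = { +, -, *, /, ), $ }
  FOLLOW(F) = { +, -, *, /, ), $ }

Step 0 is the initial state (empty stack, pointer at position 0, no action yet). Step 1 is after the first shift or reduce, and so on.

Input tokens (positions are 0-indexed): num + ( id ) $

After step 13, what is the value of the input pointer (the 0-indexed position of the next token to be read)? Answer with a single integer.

Answer: 5

Derivation:
Step 1: shift num. Stack=[num] ptr=1 lookahead=+ remaining=[+ ( id ) $]
Step 2: reduce F->num. Stack=[F] ptr=1 lookahead=+ remaining=[+ ( id ) $]
Step 3: reduce T->F. Stack=[T] ptr=1 lookahead=+ remaining=[+ ( id ) $]
Step 4: reduce E->T. Stack=[E] ptr=1 lookahead=+ remaining=[+ ( id ) $]
Step 5: shift +. Stack=[E +] ptr=2 lookahead=( remaining=[( id ) $]
Step 6: shift (. Stack=[E + (] ptr=3 lookahead=id remaining=[id ) $]
Step 7: shift id. Stack=[E + ( id] ptr=4 lookahead=) remaining=[) $]
Step 8: reduce F->id. Stack=[E + ( F] ptr=4 lookahead=) remaining=[) $]
Step 9: reduce T->F. Stack=[E + ( T] ptr=4 lookahead=) remaining=[) $]
Step 10: reduce E->T. Stack=[E + ( E] ptr=4 lookahead=) remaining=[) $]
Step 11: shift ). Stack=[E + ( E )] ptr=5 lookahead=$ remaining=[$]
Step 12: reduce F->( E ). Stack=[E + F] ptr=5 lookahead=$ remaining=[$]
Step 13: reduce T->F. Stack=[E + T] ptr=5 lookahead=$ remaining=[$]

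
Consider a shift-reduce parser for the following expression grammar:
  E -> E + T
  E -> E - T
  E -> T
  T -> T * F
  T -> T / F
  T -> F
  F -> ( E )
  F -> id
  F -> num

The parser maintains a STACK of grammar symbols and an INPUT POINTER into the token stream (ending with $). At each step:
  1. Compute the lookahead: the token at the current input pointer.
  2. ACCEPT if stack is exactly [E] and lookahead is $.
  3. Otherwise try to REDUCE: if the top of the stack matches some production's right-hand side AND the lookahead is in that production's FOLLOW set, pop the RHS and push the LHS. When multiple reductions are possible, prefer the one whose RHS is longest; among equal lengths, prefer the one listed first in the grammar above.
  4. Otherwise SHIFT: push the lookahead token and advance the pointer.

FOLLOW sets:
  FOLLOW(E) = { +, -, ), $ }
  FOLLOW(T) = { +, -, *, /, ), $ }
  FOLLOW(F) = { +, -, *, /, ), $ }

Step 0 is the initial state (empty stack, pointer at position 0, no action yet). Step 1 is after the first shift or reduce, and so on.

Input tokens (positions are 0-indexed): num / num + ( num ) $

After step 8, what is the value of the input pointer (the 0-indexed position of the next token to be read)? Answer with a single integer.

Answer: 3

Derivation:
Step 1: shift num. Stack=[num] ptr=1 lookahead=/ remaining=[/ num + ( num ) $]
Step 2: reduce F->num. Stack=[F] ptr=1 lookahead=/ remaining=[/ num + ( num ) $]
Step 3: reduce T->F. Stack=[T] ptr=1 lookahead=/ remaining=[/ num + ( num ) $]
Step 4: shift /. Stack=[T /] ptr=2 lookahead=num remaining=[num + ( num ) $]
Step 5: shift num. Stack=[T / num] ptr=3 lookahead=+ remaining=[+ ( num ) $]
Step 6: reduce F->num. Stack=[T / F] ptr=3 lookahead=+ remaining=[+ ( num ) $]
Step 7: reduce T->T / F. Stack=[T] ptr=3 lookahead=+ remaining=[+ ( num ) $]
Step 8: reduce E->T. Stack=[E] ptr=3 lookahead=+ remaining=[+ ( num ) $]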